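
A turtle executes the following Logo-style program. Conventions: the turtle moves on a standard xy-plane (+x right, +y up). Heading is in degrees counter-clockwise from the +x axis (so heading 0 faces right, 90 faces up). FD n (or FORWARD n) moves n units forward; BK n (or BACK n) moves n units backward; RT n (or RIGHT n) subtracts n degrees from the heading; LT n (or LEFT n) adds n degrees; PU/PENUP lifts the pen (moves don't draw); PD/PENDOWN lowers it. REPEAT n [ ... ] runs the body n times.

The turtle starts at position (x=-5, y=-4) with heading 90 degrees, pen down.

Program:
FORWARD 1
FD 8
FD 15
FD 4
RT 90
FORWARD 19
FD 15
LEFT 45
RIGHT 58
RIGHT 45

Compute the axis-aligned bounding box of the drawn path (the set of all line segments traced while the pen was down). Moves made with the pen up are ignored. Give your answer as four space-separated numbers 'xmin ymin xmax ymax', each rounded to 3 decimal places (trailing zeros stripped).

Executing turtle program step by step:
Start: pos=(-5,-4), heading=90, pen down
FD 1: (-5,-4) -> (-5,-3) [heading=90, draw]
FD 8: (-5,-3) -> (-5,5) [heading=90, draw]
FD 15: (-5,5) -> (-5,20) [heading=90, draw]
FD 4: (-5,20) -> (-5,24) [heading=90, draw]
RT 90: heading 90 -> 0
FD 19: (-5,24) -> (14,24) [heading=0, draw]
FD 15: (14,24) -> (29,24) [heading=0, draw]
LT 45: heading 0 -> 45
RT 58: heading 45 -> 347
RT 45: heading 347 -> 302
Final: pos=(29,24), heading=302, 6 segment(s) drawn

Segment endpoints: x in {-5, -5, -5, 14, 29}, y in {-4, -3, 5, 20, 24}
xmin=-5, ymin=-4, xmax=29, ymax=24

Answer: -5 -4 29 24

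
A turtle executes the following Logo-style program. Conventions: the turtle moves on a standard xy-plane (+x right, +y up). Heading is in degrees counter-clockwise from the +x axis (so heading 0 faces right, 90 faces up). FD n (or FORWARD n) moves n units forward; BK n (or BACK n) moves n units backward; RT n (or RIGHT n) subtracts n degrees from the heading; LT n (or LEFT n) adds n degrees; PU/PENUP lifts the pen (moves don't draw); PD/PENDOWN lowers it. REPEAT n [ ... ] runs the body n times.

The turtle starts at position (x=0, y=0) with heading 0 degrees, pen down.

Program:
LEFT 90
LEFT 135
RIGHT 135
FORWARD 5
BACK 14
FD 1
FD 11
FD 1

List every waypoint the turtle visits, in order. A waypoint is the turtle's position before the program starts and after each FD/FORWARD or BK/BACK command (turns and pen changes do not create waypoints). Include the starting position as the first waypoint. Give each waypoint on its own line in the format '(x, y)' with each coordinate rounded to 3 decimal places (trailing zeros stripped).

Executing turtle program step by step:
Start: pos=(0,0), heading=0, pen down
LT 90: heading 0 -> 90
LT 135: heading 90 -> 225
RT 135: heading 225 -> 90
FD 5: (0,0) -> (0,5) [heading=90, draw]
BK 14: (0,5) -> (0,-9) [heading=90, draw]
FD 1: (0,-9) -> (0,-8) [heading=90, draw]
FD 11: (0,-8) -> (0,3) [heading=90, draw]
FD 1: (0,3) -> (0,4) [heading=90, draw]
Final: pos=(0,4), heading=90, 5 segment(s) drawn
Waypoints (6 total):
(0, 0)
(0, 5)
(0, -9)
(0, -8)
(0, 3)
(0, 4)

Answer: (0, 0)
(0, 5)
(0, -9)
(0, -8)
(0, 3)
(0, 4)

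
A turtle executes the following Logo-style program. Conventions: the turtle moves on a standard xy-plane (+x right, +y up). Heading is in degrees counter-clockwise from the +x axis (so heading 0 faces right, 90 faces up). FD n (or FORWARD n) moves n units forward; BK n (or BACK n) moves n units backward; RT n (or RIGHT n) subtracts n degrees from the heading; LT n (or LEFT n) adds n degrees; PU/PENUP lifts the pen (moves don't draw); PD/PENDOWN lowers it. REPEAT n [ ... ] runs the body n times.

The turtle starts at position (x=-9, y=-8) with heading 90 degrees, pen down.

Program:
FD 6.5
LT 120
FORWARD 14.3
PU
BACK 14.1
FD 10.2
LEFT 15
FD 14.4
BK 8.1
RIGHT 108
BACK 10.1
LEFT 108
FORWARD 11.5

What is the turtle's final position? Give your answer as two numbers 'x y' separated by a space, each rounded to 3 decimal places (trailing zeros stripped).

Answer: -26.008 -28.286

Derivation:
Executing turtle program step by step:
Start: pos=(-9,-8), heading=90, pen down
FD 6.5: (-9,-8) -> (-9,-1.5) [heading=90, draw]
LT 120: heading 90 -> 210
FD 14.3: (-9,-1.5) -> (-21.384,-8.65) [heading=210, draw]
PU: pen up
BK 14.1: (-21.384,-8.65) -> (-9.173,-1.6) [heading=210, move]
FD 10.2: (-9.173,-1.6) -> (-18.007,-6.7) [heading=210, move]
LT 15: heading 210 -> 225
FD 14.4: (-18.007,-6.7) -> (-28.189,-16.882) [heading=225, move]
BK 8.1: (-28.189,-16.882) -> (-22.461,-11.155) [heading=225, move]
RT 108: heading 225 -> 117
BK 10.1: (-22.461,-11.155) -> (-17.876,-20.154) [heading=117, move]
LT 108: heading 117 -> 225
FD 11.5: (-17.876,-20.154) -> (-26.008,-28.286) [heading=225, move]
Final: pos=(-26.008,-28.286), heading=225, 2 segment(s) drawn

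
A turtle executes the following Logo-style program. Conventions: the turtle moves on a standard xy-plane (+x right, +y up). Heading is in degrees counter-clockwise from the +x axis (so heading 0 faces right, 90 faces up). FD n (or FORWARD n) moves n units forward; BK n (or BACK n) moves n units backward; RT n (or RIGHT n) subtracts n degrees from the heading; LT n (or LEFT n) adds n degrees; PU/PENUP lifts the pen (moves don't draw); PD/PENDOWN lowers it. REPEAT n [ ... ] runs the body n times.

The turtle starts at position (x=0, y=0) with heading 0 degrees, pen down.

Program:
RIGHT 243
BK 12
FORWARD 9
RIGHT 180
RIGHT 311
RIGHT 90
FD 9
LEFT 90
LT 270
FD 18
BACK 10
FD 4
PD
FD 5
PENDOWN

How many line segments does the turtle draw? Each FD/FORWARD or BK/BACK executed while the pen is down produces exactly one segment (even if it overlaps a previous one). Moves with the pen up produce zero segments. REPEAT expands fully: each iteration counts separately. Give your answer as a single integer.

Executing turtle program step by step:
Start: pos=(0,0), heading=0, pen down
RT 243: heading 0 -> 117
BK 12: (0,0) -> (5.448,-10.692) [heading=117, draw]
FD 9: (5.448,-10.692) -> (1.362,-2.673) [heading=117, draw]
RT 180: heading 117 -> 297
RT 311: heading 297 -> 346
RT 90: heading 346 -> 256
FD 9: (1.362,-2.673) -> (-0.815,-11.406) [heading=256, draw]
LT 90: heading 256 -> 346
LT 270: heading 346 -> 256
FD 18: (-0.815,-11.406) -> (-5.17,-28.871) [heading=256, draw]
BK 10: (-5.17,-28.871) -> (-2.751,-19.168) [heading=256, draw]
FD 4: (-2.751,-19.168) -> (-3.718,-23.049) [heading=256, draw]
PD: pen down
FD 5: (-3.718,-23.049) -> (-4.928,-27.901) [heading=256, draw]
PD: pen down
Final: pos=(-4.928,-27.901), heading=256, 7 segment(s) drawn
Segments drawn: 7

Answer: 7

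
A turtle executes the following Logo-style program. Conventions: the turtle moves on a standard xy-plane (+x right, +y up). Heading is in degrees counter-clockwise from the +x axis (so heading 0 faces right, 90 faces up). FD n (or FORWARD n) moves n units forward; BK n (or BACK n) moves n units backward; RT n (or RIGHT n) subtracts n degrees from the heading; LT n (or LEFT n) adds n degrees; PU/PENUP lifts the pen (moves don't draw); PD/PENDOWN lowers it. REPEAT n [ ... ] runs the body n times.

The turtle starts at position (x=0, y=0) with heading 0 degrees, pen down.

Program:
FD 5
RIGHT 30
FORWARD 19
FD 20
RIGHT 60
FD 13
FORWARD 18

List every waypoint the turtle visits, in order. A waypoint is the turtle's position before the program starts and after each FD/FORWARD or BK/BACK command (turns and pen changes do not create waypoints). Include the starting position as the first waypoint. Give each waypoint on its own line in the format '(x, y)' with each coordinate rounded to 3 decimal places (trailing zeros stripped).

Executing turtle program step by step:
Start: pos=(0,0), heading=0, pen down
FD 5: (0,0) -> (5,0) [heading=0, draw]
RT 30: heading 0 -> 330
FD 19: (5,0) -> (21.454,-9.5) [heading=330, draw]
FD 20: (21.454,-9.5) -> (38.775,-19.5) [heading=330, draw]
RT 60: heading 330 -> 270
FD 13: (38.775,-19.5) -> (38.775,-32.5) [heading=270, draw]
FD 18: (38.775,-32.5) -> (38.775,-50.5) [heading=270, draw]
Final: pos=(38.775,-50.5), heading=270, 5 segment(s) drawn
Waypoints (6 total):
(0, 0)
(5, 0)
(21.454, -9.5)
(38.775, -19.5)
(38.775, -32.5)
(38.775, -50.5)

Answer: (0, 0)
(5, 0)
(21.454, -9.5)
(38.775, -19.5)
(38.775, -32.5)
(38.775, -50.5)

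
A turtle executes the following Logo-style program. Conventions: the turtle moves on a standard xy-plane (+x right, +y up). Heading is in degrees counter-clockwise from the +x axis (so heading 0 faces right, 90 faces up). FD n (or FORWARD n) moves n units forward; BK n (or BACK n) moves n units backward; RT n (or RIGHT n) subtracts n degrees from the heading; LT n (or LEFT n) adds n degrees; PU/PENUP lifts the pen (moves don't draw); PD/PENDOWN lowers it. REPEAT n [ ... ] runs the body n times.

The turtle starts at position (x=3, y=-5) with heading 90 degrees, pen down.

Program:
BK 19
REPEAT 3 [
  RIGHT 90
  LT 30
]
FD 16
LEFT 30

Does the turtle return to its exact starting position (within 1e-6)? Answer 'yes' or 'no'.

Executing turtle program step by step:
Start: pos=(3,-5), heading=90, pen down
BK 19: (3,-5) -> (3,-24) [heading=90, draw]
REPEAT 3 [
  -- iteration 1/3 --
  RT 90: heading 90 -> 0
  LT 30: heading 0 -> 30
  -- iteration 2/3 --
  RT 90: heading 30 -> 300
  LT 30: heading 300 -> 330
  -- iteration 3/3 --
  RT 90: heading 330 -> 240
  LT 30: heading 240 -> 270
]
FD 16: (3,-24) -> (3,-40) [heading=270, draw]
LT 30: heading 270 -> 300
Final: pos=(3,-40), heading=300, 2 segment(s) drawn

Start position: (3, -5)
Final position: (3, -40)
Distance = 35; >= 1e-6 -> NOT closed

Answer: no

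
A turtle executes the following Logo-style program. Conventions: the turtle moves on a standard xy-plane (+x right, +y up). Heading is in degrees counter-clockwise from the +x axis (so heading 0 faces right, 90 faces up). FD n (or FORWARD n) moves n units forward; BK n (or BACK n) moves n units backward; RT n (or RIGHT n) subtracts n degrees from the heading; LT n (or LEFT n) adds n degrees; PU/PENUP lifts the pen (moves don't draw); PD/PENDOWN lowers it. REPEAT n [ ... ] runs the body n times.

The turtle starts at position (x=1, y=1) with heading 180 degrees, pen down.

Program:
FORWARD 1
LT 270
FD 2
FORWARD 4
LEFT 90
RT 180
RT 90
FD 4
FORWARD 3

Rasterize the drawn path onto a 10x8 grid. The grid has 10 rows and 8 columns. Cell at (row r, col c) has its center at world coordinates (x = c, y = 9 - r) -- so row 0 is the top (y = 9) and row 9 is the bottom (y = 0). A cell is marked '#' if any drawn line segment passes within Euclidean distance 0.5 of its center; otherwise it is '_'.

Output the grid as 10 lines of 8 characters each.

Answer: ________
________
#_______
#_______
#_______
#_______
#_______
#_______
##______
#_______

Derivation:
Segment 0: (1,1) -> (0,1)
Segment 1: (0,1) -> (0,3)
Segment 2: (0,3) -> (0,7)
Segment 3: (0,7) -> (0,3)
Segment 4: (0,3) -> (0,0)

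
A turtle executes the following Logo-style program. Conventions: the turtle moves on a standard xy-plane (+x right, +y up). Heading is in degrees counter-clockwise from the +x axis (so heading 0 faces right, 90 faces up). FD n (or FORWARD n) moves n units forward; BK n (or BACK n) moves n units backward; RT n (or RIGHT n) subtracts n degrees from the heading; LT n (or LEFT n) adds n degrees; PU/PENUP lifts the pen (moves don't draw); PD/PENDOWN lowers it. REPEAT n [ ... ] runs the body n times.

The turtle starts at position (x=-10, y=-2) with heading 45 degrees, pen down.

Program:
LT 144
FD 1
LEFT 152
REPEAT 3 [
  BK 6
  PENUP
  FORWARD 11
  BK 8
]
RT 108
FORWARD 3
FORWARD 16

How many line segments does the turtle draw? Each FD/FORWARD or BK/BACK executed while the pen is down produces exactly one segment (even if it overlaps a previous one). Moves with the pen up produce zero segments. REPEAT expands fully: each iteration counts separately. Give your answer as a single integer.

Answer: 2

Derivation:
Executing turtle program step by step:
Start: pos=(-10,-2), heading=45, pen down
LT 144: heading 45 -> 189
FD 1: (-10,-2) -> (-10.988,-2.156) [heading=189, draw]
LT 152: heading 189 -> 341
REPEAT 3 [
  -- iteration 1/3 --
  BK 6: (-10.988,-2.156) -> (-16.661,-0.203) [heading=341, draw]
  PU: pen up
  FD 11: (-16.661,-0.203) -> (-6.26,-3.784) [heading=341, move]
  BK 8: (-6.26,-3.784) -> (-13.824,-1.18) [heading=341, move]
  -- iteration 2/3 --
  BK 6: (-13.824,-1.18) -> (-19.497,0.774) [heading=341, move]
  PU: pen up
  FD 11: (-19.497,0.774) -> (-9.097,-2.808) [heading=341, move]
  BK 8: (-9.097,-2.808) -> (-16.661,-0.203) [heading=341, move]
  -- iteration 3/3 --
  BK 6: (-16.661,-0.203) -> (-22.334,1.75) [heading=341, move]
  PU: pen up
  FD 11: (-22.334,1.75) -> (-11.933,-1.831) [heading=341, move]
  BK 8: (-11.933,-1.831) -> (-19.497,0.774) [heading=341, move]
]
RT 108: heading 341 -> 233
FD 3: (-19.497,0.774) -> (-21.303,-1.622) [heading=233, move]
FD 16: (-21.303,-1.622) -> (-30.932,-14.4) [heading=233, move]
Final: pos=(-30.932,-14.4), heading=233, 2 segment(s) drawn
Segments drawn: 2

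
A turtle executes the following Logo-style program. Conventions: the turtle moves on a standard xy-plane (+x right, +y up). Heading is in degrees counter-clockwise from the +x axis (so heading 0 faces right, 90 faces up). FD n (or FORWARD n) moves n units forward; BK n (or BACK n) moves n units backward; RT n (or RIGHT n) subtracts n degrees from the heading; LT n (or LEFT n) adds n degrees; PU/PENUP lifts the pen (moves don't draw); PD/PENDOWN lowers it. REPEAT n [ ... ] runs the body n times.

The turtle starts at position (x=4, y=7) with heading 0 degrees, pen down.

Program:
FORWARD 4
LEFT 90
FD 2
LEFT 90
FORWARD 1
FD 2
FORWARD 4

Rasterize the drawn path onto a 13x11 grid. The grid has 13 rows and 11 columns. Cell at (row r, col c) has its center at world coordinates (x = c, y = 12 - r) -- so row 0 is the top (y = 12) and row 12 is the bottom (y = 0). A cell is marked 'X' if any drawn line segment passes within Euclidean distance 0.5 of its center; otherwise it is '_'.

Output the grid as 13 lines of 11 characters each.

Answer: ___________
___________
___________
_XXXXXXXX__
________X__
____XXXXX__
___________
___________
___________
___________
___________
___________
___________

Derivation:
Segment 0: (4,7) -> (8,7)
Segment 1: (8,7) -> (8,9)
Segment 2: (8,9) -> (7,9)
Segment 3: (7,9) -> (5,9)
Segment 4: (5,9) -> (1,9)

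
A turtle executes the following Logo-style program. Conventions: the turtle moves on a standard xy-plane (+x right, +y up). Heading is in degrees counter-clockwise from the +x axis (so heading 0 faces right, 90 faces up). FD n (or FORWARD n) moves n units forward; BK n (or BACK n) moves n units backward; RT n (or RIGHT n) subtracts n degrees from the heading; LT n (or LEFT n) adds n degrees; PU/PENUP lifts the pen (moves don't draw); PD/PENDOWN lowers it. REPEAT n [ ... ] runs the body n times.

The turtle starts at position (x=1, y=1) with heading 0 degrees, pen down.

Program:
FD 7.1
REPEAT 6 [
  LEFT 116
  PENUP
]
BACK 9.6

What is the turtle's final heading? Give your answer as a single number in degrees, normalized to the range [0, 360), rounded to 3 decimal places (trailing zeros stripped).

Executing turtle program step by step:
Start: pos=(1,1), heading=0, pen down
FD 7.1: (1,1) -> (8.1,1) [heading=0, draw]
REPEAT 6 [
  -- iteration 1/6 --
  LT 116: heading 0 -> 116
  PU: pen up
  -- iteration 2/6 --
  LT 116: heading 116 -> 232
  PU: pen up
  -- iteration 3/6 --
  LT 116: heading 232 -> 348
  PU: pen up
  -- iteration 4/6 --
  LT 116: heading 348 -> 104
  PU: pen up
  -- iteration 5/6 --
  LT 116: heading 104 -> 220
  PU: pen up
  -- iteration 6/6 --
  LT 116: heading 220 -> 336
  PU: pen up
]
BK 9.6: (8.1,1) -> (-0.67,4.905) [heading=336, move]
Final: pos=(-0.67,4.905), heading=336, 1 segment(s) drawn

Answer: 336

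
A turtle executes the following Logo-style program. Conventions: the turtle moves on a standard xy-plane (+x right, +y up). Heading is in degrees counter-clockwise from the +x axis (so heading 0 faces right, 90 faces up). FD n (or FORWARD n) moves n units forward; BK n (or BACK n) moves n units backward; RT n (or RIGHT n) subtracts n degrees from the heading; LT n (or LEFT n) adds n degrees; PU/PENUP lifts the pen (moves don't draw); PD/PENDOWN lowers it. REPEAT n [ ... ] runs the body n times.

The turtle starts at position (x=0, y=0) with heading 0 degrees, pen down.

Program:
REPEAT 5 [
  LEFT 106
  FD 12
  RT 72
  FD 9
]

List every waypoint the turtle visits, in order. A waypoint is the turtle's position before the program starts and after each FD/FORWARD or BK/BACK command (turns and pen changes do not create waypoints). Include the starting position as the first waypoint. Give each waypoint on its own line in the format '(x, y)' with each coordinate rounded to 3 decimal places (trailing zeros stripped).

Executing turtle program step by step:
Start: pos=(0,0), heading=0, pen down
REPEAT 5 [
  -- iteration 1/5 --
  LT 106: heading 0 -> 106
  FD 12: (0,0) -> (-3.308,11.535) [heading=106, draw]
  RT 72: heading 106 -> 34
  FD 9: (-3.308,11.535) -> (4.154,16.568) [heading=34, draw]
  -- iteration 2/5 --
  LT 106: heading 34 -> 140
  FD 12: (4.154,16.568) -> (-5.039,24.281) [heading=140, draw]
  RT 72: heading 140 -> 68
  FD 9: (-5.039,24.281) -> (-1.667,32.626) [heading=68, draw]
  -- iteration 3/5 --
  LT 106: heading 68 -> 174
  FD 12: (-1.667,32.626) -> (-13.602,33.88) [heading=174, draw]
  RT 72: heading 174 -> 102
  FD 9: (-13.602,33.88) -> (-15.473,42.684) [heading=102, draw]
  -- iteration 4/5 --
  LT 106: heading 102 -> 208
  FD 12: (-15.473,42.684) -> (-26.068,37.05) [heading=208, draw]
  RT 72: heading 208 -> 136
  FD 9: (-26.068,37.05) -> (-32.542,43.302) [heading=136, draw]
  -- iteration 5/5 --
  LT 106: heading 136 -> 242
  FD 12: (-32.542,43.302) -> (-38.176,32.707) [heading=242, draw]
  RT 72: heading 242 -> 170
  FD 9: (-38.176,32.707) -> (-47.039,34.269) [heading=170, draw]
]
Final: pos=(-47.039,34.269), heading=170, 10 segment(s) drawn
Waypoints (11 total):
(0, 0)
(-3.308, 11.535)
(4.154, 16.568)
(-5.039, 24.281)
(-1.667, 32.626)
(-13.602, 33.88)
(-15.473, 42.684)
(-26.068, 37.05)
(-32.542, 43.302)
(-38.176, 32.707)
(-47.039, 34.269)

Answer: (0, 0)
(-3.308, 11.535)
(4.154, 16.568)
(-5.039, 24.281)
(-1.667, 32.626)
(-13.602, 33.88)
(-15.473, 42.684)
(-26.068, 37.05)
(-32.542, 43.302)
(-38.176, 32.707)
(-47.039, 34.269)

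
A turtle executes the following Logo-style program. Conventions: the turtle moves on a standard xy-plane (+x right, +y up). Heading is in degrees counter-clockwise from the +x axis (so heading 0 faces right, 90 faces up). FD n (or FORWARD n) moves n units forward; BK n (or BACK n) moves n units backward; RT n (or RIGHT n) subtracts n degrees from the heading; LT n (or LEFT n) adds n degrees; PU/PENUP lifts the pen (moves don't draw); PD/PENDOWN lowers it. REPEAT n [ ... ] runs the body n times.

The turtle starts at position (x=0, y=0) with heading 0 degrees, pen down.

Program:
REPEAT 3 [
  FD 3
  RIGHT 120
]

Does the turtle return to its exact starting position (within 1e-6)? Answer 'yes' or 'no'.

Answer: yes

Derivation:
Executing turtle program step by step:
Start: pos=(0,0), heading=0, pen down
REPEAT 3 [
  -- iteration 1/3 --
  FD 3: (0,0) -> (3,0) [heading=0, draw]
  RT 120: heading 0 -> 240
  -- iteration 2/3 --
  FD 3: (3,0) -> (1.5,-2.598) [heading=240, draw]
  RT 120: heading 240 -> 120
  -- iteration 3/3 --
  FD 3: (1.5,-2.598) -> (0,0) [heading=120, draw]
  RT 120: heading 120 -> 0
]
Final: pos=(0,0), heading=0, 3 segment(s) drawn

Start position: (0, 0)
Final position: (0, 0)
Distance = 0; < 1e-6 -> CLOSED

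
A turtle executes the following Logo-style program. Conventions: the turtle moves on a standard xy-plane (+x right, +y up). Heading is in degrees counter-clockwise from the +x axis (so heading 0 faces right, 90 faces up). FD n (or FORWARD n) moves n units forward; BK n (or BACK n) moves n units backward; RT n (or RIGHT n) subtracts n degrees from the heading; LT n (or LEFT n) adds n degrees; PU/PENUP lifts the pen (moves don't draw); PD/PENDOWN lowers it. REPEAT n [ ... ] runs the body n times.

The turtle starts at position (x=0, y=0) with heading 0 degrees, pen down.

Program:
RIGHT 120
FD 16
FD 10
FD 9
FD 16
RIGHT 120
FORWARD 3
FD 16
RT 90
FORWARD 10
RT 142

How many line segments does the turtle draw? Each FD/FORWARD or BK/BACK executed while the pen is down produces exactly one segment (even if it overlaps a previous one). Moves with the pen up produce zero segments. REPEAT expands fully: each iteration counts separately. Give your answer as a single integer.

Answer: 7

Derivation:
Executing turtle program step by step:
Start: pos=(0,0), heading=0, pen down
RT 120: heading 0 -> 240
FD 16: (0,0) -> (-8,-13.856) [heading=240, draw]
FD 10: (-8,-13.856) -> (-13,-22.517) [heading=240, draw]
FD 9: (-13,-22.517) -> (-17.5,-30.311) [heading=240, draw]
FD 16: (-17.5,-30.311) -> (-25.5,-44.167) [heading=240, draw]
RT 120: heading 240 -> 120
FD 3: (-25.5,-44.167) -> (-27,-41.569) [heading=120, draw]
FD 16: (-27,-41.569) -> (-35,-27.713) [heading=120, draw]
RT 90: heading 120 -> 30
FD 10: (-35,-27.713) -> (-26.34,-22.713) [heading=30, draw]
RT 142: heading 30 -> 248
Final: pos=(-26.34,-22.713), heading=248, 7 segment(s) drawn
Segments drawn: 7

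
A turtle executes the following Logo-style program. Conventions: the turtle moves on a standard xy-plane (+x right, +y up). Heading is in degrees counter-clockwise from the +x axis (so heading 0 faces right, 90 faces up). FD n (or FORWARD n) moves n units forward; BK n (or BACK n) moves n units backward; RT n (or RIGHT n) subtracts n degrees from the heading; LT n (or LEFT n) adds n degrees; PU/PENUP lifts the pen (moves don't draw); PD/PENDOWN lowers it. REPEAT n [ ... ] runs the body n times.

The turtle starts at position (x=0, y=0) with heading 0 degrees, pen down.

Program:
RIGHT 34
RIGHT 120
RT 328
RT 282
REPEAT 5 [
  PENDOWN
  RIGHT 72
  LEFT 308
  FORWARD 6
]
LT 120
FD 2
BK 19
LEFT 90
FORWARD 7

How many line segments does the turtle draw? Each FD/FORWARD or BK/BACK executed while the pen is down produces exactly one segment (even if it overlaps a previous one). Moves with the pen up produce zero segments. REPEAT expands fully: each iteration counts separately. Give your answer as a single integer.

Answer: 8

Derivation:
Executing turtle program step by step:
Start: pos=(0,0), heading=0, pen down
RT 34: heading 0 -> 326
RT 120: heading 326 -> 206
RT 328: heading 206 -> 238
RT 282: heading 238 -> 316
REPEAT 5 [
  -- iteration 1/5 --
  PD: pen down
  RT 72: heading 316 -> 244
  LT 308: heading 244 -> 192
  FD 6: (0,0) -> (-5.869,-1.247) [heading=192, draw]
  -- iteration 2/5 --
  PD: pen down
  RT 72: heading 192 -> 120
  LT 308: heading 120 -> 68
  FD 6: (-5.869,-1.247) -> (-3.621,4.316) [heading=68, draw]
  -- iteration 3/5 --
  PD: pen down
  RT 72: heading 68 -> 356
  LT 308: heading 356 -> 304
  FD 6: (-3.621,4.316) -> (-0.266,-0.659) [heading=304, draw]
  -- iteration 4/5 --
  PD: pen down
  RT 72: heading 304 -> 232
  LT 308: heading 232 -> 180
  FD 6: (-0.266,-0.659) -> (-6.266,-0.659) [heading=180, draw]
  -- iteration 5/5 --
  PD: pen down
  RT 72: heading 180 -> 108
  LT 308: heading 108 -> 56
  FD 6: (-6.266,-0.659) -> (-2.911,4.316) [heading=56, draw]
]
LT 120: heading 56 -> 176
FD 2: (-2.911,4.316) -> (-4.906,4.455) [heading=176, draw]
BK 19: (-4.906,4.455) -> (14.048,3.13) [heading=176, draw]
LT 90: heading 176 -> 266
FD 7: (14.048,3.13) -> (13.559,-3.853) [heading=266, draw]
Final: pos=(13.559,-3.853), heading=266, 8 segment(s) drawn
Segments drawn: 8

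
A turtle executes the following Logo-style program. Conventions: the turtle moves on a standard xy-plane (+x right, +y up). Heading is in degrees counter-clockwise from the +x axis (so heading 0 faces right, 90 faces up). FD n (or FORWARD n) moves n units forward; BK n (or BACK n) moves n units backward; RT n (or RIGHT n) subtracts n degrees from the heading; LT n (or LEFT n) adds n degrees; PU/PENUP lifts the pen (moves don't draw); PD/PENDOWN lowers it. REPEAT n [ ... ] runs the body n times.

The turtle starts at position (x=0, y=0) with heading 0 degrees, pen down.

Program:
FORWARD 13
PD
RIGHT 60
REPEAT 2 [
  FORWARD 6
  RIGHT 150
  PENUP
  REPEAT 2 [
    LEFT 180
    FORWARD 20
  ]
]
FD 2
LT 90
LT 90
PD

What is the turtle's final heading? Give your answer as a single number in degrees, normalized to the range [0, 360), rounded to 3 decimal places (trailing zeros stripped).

Executing turtle program step by step:
Start: pos=(0,0), heading=0, pen down
FD 13: (0,0) -> (13,0) [heading=0, draw]
PD: pen down
RT 60: heading 0 -> 300
REPEAT 2 [
  -- iteration 1/2 --
  FD 6: (13,0) -> (16,-5.196) [heading=300, draw]
  RT 150: heading 300 -> 150
  PU: pen up
  REPEAT 2 [
    -- iteration 1/2 --
    LT 180: heading 150 -> 330
    FD 20: (16,-5.196) -> (33.321,-15.196) [heading=330, move]
    -- iteration 2/2 --
    LT 180: heading 330 -> 150
    FD 20: (33.321,-15.196) -> (16,-5.196) [heading=150, move]
  ]
  -- iteration 2/2 --
  FD 6: (16,-5.196) -> (10.804,-2.196) [heading=150, move]
  RT 150: heading 150 -> 0
  PU: pen up
  REPEAT 2 [
    -- iteration 1/2 --
    LT 180: heading 0 -> 180
    FD 20: (10.804,-2.196) -> (-9.196,-2.196) [heading=180, move]
    -- iteration 2/2 --
    LT 180: heading 180 -> 0
    FD 20: (-9.196,-2.196) -> (10.804,-2.196) [heading=0, move]
  ]
]
FD 2: (10.804,-2.196) -> (12.804,-2.196) [heading=0, move]
LT 90: heading 0 -> 90
LT 90: heading 90 -> 180
PD: pen down
Final: pos=(12.804,-2.196), heading=180, 2 segment(s) drawn

Answer: 180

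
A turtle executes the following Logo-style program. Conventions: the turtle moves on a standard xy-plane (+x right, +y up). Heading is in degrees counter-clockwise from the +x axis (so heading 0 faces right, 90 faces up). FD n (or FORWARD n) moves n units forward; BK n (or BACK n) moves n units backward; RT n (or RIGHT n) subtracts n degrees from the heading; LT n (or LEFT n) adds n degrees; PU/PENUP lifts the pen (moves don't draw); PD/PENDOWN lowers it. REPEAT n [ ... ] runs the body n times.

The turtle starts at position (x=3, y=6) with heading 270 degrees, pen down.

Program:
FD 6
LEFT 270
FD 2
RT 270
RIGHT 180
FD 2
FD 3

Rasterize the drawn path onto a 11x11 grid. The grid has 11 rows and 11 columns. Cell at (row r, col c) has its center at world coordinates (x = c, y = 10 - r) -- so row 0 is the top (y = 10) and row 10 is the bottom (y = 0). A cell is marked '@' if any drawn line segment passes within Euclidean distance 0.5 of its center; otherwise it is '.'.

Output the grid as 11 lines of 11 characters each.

Segment 0: (3,6) -> (3,0)
Segment 1: (3,0) -> (1,0)
Segment 2: (1,0) -> (1,2)
Segment 3: (1,2) -> (1,5)

Answer: ...........
...........
...........
...........
...@.......
.@.@.......
.@.@.......
.@.@.......
.@.@.......
.@.@.......
.@@@.......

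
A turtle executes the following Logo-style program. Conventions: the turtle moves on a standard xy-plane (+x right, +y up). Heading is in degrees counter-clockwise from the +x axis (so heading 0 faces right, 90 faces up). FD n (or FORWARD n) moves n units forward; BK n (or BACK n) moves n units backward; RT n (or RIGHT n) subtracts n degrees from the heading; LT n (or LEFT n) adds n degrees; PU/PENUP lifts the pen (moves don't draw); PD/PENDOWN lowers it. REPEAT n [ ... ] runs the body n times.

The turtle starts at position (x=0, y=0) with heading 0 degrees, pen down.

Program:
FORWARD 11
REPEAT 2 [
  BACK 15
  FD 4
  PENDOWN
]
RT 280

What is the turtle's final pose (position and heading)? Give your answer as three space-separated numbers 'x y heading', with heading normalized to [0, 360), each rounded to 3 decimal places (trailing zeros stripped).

Answer: -11 0 80

Derivation:
Executing turtle program step by step:
Start: pos=(0,0), heading=0, pen down
FD 11: (0,0) -> (11,0) [heading=0, draw]
REPEAT 2 [
  -- iteration 1/2 --
  BK 15: (11,0) -> (-4,0) [heading=0, draw]
  FD 4: (-4,0) -> (0,0) [heading=0, draw]
  PD: pen down
  -- iteration 2/2 --
  BK 15: (0,0) -> (-15,0) [heading=0, draw]
  FD 4: (-15,0) -> (-11,0) [heading=0, draw]
  PD: pen down
]
RT 280: heading 0 -> 80
Final: pos=(-11,0), heading=80, 5 segment(s) drawn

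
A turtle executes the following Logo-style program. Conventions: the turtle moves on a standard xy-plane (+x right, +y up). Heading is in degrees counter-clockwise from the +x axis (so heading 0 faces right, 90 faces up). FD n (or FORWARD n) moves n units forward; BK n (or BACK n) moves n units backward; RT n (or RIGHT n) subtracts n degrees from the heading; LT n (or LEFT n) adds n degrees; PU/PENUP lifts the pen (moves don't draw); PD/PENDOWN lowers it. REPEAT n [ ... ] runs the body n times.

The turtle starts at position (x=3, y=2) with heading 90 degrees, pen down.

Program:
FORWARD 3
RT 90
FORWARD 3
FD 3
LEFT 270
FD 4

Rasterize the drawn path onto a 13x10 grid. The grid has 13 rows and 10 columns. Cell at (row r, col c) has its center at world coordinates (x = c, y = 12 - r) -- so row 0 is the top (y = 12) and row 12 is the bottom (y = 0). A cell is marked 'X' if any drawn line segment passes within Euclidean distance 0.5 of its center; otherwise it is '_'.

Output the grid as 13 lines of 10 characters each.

Segment 0: (3,2) -> (3,5)
Segment 1: (3,5) -> (6,5)
Segment 2: (6,5) -> (9,5)
Segment 3: (9,5) -> (9,1)

Answer: __________
__________
__________
__________
__________
__________
__________
___XXXXXXX
___X_____X
___X_____X
___X_____X
_________X
__________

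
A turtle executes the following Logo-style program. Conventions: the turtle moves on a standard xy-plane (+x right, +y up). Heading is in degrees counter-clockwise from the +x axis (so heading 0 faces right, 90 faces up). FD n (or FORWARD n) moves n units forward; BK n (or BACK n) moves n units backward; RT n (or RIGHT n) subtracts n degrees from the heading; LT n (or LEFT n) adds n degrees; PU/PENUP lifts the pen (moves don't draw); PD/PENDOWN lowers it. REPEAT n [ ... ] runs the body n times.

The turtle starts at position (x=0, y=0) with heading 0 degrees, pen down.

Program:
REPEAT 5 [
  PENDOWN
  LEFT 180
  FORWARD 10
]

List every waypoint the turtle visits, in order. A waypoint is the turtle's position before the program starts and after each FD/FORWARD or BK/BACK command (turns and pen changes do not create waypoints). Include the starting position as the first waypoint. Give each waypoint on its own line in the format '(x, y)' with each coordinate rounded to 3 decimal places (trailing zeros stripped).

Answer: (0, 0)
(-10, 0)
(0, 0)
(-10, 0)
(0, 0)
(-10, 0)

Derivation:
Executing turtle program step by step:
Start: pos=(0,0), heading=0, pen down
REPEAT 5 [
  -- iteration 1/5 --
  PD: pen down
  LT 180: heading 0 -> 180
  FD 10: (0,0) -> (-10,0) [heading=180, draw]
  -- iteration 2/5 --
  PD: pen down
  LT 180: heading 180 -> 0
  FD 10: (-10,0) -> (0,0) [heading=0, draw]
  -- iteration 3/5 --
  PD: pen down
  LT 180: heading 0 -> 180
  FD 10: (0,0) -> (-10,0) [heading=180, draw]
  -- iteration 4/5 --
  PD: pen down
  LT 180: heading 180 -> 0
  FD 10: (-10,0) -> (0,0) [heading=0, draw]
  -- iteration 5/5 --
  PD: pen down
  LT 180: heading 0 -> 180
  FD 10: (0,0) -> (-10,0) [heading=180, draw]
]
Final: pos=(-10,0), heading=180, 5 segment(s) drawn
Waypoints (6 total):
(0, 0)
(-10, 0)
(0, 0)
(-10, 0)
(0, 0)
(-10, 0)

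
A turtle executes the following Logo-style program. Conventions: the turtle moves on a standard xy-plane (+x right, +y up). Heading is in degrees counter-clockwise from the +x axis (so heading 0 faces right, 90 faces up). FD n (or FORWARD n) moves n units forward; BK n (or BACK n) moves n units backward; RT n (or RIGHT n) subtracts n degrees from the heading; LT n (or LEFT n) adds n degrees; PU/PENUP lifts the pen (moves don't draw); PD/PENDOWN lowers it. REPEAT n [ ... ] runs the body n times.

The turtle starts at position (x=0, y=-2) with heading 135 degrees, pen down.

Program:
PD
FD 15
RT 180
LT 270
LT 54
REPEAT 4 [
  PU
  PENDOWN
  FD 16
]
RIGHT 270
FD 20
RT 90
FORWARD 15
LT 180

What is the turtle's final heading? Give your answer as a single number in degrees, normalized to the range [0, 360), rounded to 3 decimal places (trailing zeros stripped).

Answer: 99

Derivation:
Executing turtle program step by step:
Start: pos=(0,-2), heading=135, pen down
PD: pen down
FD 15: (0,-2) -> (-10.607,8.607) [heading=135, draw]
RT 180: heading 135 -> 315
LT 270: heading 315 -> 225
LT 54: heading 225 -> 279
REPEAT 4 [
  -- iteration 1/4 --
  PU: pen up
  PD: pen down
  FD 16: (-10.607,8.607) -> (-8.104,-7.196) [heading=279, draw]
  -- iteration 2/4 --
  PU: pen up
  PD: pen down
  FD 16: (-8.104,-7.196) -> (-5.601,-22.999) [heading=279, draw]
  -- iteration 3/4 --
  PU: pen up
  PD: pen down
  FD 16: (-5.601,-22.999) -> (-3.098,-38.802) [heading=279, draw]
  -- iteration 4/4 --
  PU: pen up
  PD: pen down
  FD 16: (-3.098,-38.802) -> (-0.595,-54.605) [heading=279, draw]
]
RT 270: heading 279 -> 9
FD 20: (-0.595,-54.605) -> (19.159,-51.477) [heading=9, draw]
RT 90: heading 9 -> 279
FD 15: (19.159,-51.477) -> (21.505,-66.292) [heading=279, draw]
LT 180: heading 279 -> 99
Final: pos=(21.505,-66.292), heading=99, 7 segment(s) drawn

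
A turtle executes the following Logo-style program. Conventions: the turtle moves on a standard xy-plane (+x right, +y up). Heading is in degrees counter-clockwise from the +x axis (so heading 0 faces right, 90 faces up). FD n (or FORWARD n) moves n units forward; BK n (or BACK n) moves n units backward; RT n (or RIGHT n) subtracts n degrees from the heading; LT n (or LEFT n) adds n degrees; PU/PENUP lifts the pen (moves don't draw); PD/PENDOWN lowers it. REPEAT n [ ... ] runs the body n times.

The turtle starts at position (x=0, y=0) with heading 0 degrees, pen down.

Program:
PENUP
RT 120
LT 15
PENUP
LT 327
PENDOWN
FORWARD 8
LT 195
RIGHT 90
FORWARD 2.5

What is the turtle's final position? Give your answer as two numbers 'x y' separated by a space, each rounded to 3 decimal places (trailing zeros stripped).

Executing turtle program step by step:
Start: pos=(0,0), heading=0, pen down
PU: pen up
RT 120: heading 0 -> 240
LT 15: heading 240 -> 255
PU: pen up
LT 327: heading 255 -> 222
PD: pen down
FD 8: (0,0) -> (-5.945,-5.353) [heading=222, draw]
LT 195: heading 222 -> 57
RT 90: heading 57 -> 327
FD 2.5: (-5.945,-5.353) -> (-3.848,-6.715) [heading=327, draw]
Final: pos=(-3.848,-6.715), heading=327, 2 segment(s) drawn

Answer: -3.848 -6.715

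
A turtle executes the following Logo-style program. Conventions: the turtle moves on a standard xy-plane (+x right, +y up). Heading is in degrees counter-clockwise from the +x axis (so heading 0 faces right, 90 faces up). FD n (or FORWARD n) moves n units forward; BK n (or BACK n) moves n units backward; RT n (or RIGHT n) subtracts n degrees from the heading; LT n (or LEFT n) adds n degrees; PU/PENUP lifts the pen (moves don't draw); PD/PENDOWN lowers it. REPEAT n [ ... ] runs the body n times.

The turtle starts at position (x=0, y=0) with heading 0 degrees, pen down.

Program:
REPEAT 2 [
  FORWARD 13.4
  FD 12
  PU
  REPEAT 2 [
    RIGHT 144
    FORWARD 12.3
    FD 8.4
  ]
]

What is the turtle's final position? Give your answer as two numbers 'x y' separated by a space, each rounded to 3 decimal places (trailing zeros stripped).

Executing turtle program step by step:
Start: pos=(0,0), heading=0, pen down
REPEAT 2 [
  -- iteration 1/2 --
  FD 13.4: (0,0) -> (13.4,0) [heading=0, draw]
  FD 12: (13.4,0) -> (25.4,0) [heading=0, draw]
  PU: pen up
  REPEAT 2 [
    -- iteration 1/2 --
    RT 144: heading 0 -> 216
    FD 12.3: (25.4,0) -> (15.449,-7.23) [heading=216, move]
    FD 8.4: (15.449,-7.23) -> (8.653,-12.167) [heading=216, move]
    -- iteration 2/2 --
    RT 144: heading 216 -> 72
    FD 12.3: (8.653,-12.167) -> (12.454,-0.469) [heading=72, move]
    FD 8.4: (12.454,-0.469) -> (15.05,7.52) [heading=72, move]
  ]
  -- iteration 2/2 --
  FD 13.4: (15.05,7.52) -> (19.191,20.264) [heading=72, move]
  FD 12: (19.191,20.264) -> (22.899,31.677) [heading=72, move]
  PU: pen up
  REPEAT 2 [
    -- iteration 1/2 --
    RT 144: heading 72 -> 288
    FD 12.3: (22.899,31.677) -> (26.7,19.979) [heading=288, move]
    FD 8.4: (26.7,19.979) -> (29.296,11.99) [heading=288, move]
    -- iteration 2/2 --
    RT 144: heading 288 -> 144
    FD 12.3: (29.296,11.99) -> (19.345,19.219) [heading=144, move]
    FD 8.4: (19.345,19.219) -> (12.549,24.157) [heading=144, move]
  ]
]
Final: pos=(12.549,24.157), heading=144, 2 segment(s) drawn

Answer: 12.549 24.157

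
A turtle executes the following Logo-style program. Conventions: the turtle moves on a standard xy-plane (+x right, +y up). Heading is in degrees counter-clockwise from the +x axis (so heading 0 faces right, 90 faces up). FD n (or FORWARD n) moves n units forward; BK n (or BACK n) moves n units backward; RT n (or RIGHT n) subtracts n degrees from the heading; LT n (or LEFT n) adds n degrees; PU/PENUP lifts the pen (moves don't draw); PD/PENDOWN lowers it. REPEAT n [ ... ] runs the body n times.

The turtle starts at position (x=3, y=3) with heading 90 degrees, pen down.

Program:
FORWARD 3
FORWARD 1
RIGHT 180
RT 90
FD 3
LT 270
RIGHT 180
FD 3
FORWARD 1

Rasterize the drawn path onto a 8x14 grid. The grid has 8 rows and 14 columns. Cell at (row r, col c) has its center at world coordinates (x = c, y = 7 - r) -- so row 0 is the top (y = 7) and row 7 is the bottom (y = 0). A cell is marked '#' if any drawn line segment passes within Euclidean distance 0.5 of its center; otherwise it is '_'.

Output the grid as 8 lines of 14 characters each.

Answer: ####__________
#__#__________
#__#__________
#__#__________
#__#__________
______________
______________
______________

Derivation:
Segment 0: (3,3) -> (3,6)
Segment 1: (3,6) -> (3,7)
Segment 2: (3,7) -> (0,7)
Segment 3: (0,7) -> (0,4)
Segment 4: (0,4) -> (0,3)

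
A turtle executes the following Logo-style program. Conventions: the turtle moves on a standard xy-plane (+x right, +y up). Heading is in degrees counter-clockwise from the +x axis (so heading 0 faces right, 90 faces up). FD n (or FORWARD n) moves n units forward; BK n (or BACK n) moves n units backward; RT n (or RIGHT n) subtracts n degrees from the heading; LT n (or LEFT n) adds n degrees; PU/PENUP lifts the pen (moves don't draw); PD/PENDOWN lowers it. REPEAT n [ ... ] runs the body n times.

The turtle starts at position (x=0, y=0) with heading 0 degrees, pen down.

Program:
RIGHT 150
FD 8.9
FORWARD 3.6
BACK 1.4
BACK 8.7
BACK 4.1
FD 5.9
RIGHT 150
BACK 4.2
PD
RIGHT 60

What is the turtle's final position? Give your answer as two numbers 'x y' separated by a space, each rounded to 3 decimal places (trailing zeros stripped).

Answer: -5.737 -5.737

Derivation:
Executing turtle program step by step:
Start: pos=(0,0), heading=0, pen down
RT 150: heading 0 -> 210
FD 8.9: (0,0) -> (-7.708,-4.45) [heading=210, draw]
FD 3.6: (-7.708,-4.45) -> (-10.825,-6.25) [heading=210, draw]
BK 1.4: (-10.825,-6.25) -> (-9.613,-5.55) [heading=210, draw]
BK 8.7: (-9.613,-5.55) -> (-2.078,-1.2) [heading=210, draw]
BK 4.1: (-2.078,-1.2) -> (1.472,0.85) [heading=210, draw]
FD 5.9: (1.472,0.85) -> (-3.637,-2.1) [heading=210, draw]
RT 150: heading 210 -> 60
BK 4.2: (-3.637,-2.1) -> (-5.737,-5.737) [heading=60, draw]
PD: pen down
RT 60: heading 60 -> 0
Final: pos=(-5.737,-5.737), heading=0, 7 segment(s) drawn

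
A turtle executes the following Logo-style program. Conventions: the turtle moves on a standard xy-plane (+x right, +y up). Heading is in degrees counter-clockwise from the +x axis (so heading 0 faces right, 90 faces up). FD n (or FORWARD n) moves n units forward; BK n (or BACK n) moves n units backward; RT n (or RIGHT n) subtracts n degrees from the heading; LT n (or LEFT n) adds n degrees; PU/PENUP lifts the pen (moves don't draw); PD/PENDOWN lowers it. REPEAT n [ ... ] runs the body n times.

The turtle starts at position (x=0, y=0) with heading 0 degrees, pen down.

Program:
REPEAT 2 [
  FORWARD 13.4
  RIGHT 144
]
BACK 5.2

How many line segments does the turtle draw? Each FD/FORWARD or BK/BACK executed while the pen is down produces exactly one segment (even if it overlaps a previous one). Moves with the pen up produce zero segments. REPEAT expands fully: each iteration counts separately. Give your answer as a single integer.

Executing turtle program step by step:
Start: pos=(0,0), heading=0, pen down
REPEAT 2 [
  -- iteration 1/2 --
  FD 13.4: (0,0) -> (13.4,0) [heading=0, draw]
  RT 144: heading 0 -> 216
  -- iteration 2/2 --
  FD 13.4: (13.4,0) -> (2.559,-7.876) [heading=216, draw]
  RT 144: heading 216 -> 72
]
BK 5.2: (2.559,-7.876) -> (0.952,-12.822) [heading=72, draw]
Final: pos=(0.952,-12.822), heading=72, 3 segment(s) drawn
Segments drawn: 3

Answer: 3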